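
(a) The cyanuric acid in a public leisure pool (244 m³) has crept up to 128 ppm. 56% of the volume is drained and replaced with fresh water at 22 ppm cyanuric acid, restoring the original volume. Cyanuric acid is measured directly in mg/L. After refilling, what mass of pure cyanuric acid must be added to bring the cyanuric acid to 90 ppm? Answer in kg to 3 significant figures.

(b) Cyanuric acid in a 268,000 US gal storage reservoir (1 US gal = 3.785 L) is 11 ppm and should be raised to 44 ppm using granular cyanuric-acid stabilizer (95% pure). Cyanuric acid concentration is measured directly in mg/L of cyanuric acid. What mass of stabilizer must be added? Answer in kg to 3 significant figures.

(a) 5.21 kg; (b) 35.2 kg

(a) Volume: 244 m³ = 244,000 L.
(a) After draining 56% and refilling: 128 × 0.44 + 22 × 0.56 = 68.64 ppm.
(a) Deficit to target: 90 − 68.64 = 21.36 mg/L.
(a) Mass: 21.36 mg/L × 244,000 L = 5212 g cyanuric acid.

(b) Volume: 268,000 US gal × 3.785 L/gal = 1,014,380 L.
(b) CYA to add: (44 − 11) = 33 mg/L × 1,014,380 L = 33,470 g cyanuric acid.
(b) At 95% purity: 33,470 / 0.95 = 35,240 g product.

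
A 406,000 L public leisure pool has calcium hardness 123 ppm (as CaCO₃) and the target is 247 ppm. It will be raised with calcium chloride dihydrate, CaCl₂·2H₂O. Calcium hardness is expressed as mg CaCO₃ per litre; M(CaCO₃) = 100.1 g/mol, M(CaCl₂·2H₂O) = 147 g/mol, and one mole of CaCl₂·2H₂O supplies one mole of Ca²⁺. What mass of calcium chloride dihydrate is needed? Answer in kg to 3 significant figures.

Hardness to add: (247 − 123) = 124 mg/L as CaCO₃ × 406,000 L = 50,340 g as CaCO₃.
Moles of Ca²⁺ (1 mol Ca²⁺ ≡ 1 mol CaCO₃): 50,340 / 100.1 g/mol = 502.9 mol.
Mass of CaCl₂·2H₂O: 502.9 × 147 = 73,930 g.

73.9 kg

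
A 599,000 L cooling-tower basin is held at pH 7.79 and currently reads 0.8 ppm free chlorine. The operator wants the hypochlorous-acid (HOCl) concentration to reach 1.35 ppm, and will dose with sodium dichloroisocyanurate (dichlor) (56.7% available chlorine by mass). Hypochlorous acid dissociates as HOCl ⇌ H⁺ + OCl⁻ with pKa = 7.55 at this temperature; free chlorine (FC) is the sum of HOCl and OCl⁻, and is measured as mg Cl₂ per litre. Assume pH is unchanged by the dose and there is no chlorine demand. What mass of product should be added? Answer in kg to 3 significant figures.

[OCl⁻]/[HOCl] = 10^(pH − pKa) = 10^(7.79 − 7.55) = 1.738; fraction as HOCl = 1/(1 + 1.738) = 0.3653.
Free chlorine required for 1.35 ppm HOCl: 1.35 / 0.3653 = 3.696 ppm.
FC to add: 3.696 − 0.8 = 2.896 mg/L as Cl₂.
Cl₂ equivalent: 2.896 mg/L × 599,000 L = 1735 g.
Product at 56.7% available Cl: 1735 / 0.567 = 3059 g.

3.06 kg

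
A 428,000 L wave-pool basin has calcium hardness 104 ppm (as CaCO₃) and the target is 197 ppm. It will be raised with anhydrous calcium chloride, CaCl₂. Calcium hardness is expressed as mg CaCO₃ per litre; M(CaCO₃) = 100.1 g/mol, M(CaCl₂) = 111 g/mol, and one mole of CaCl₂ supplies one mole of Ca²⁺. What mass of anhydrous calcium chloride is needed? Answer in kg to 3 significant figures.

44.1 kg

Hardness to add: (197 − 104) = 93 mg/L as CaCO₃ × 428,000 L = 39,800 g as CaCO₃.
Moles of Ca²⁺ (1 mol Ca²⁺ ≡ 1 mol CaCO₃): 39,800 / 100.1 g/mol = 397.6 mol.
Mass of CaCl₂: 397.6 × 111 = 44,140 g.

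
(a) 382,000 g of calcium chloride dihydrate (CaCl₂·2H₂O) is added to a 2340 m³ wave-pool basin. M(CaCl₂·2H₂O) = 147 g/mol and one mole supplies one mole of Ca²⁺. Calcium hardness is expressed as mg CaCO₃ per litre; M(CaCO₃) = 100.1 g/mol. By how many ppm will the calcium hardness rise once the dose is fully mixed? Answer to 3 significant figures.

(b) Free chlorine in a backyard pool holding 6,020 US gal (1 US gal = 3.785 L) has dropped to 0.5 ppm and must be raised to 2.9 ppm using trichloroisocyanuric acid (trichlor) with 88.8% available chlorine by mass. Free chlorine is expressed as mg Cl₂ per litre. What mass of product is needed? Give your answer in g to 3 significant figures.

(a) Volume: 2340 m³ = 2,340,000 L.
(a) Moles of Ca²⁺: 382,000 g ÷ 147 g/mol = 2599 mol.
(a) As CaCO₃: 2599 mol × 100.1 g/mol = 260,100 g.
(a) Rise: 260,100 g / 2,340,000 L × 1000 = 111.2 mg/L.

(b) Volume: 6,020 US gal × 3.785 L/gal = 22,786 L.
(b) Chlorine deficit: 2.9 − 0.5 = 2.4 ppm = 2.4 mg/L as Cl₂.
(b) Cl₂ equivalent needed: 2.4 mg/L × 22,786 L = 54,690 mg = 54.69 g.
(b) Product at 88.8% available chlorine: 54.69 / 0.888 = 61.58 g.

(a) 111 ppm; (b) 61.6 g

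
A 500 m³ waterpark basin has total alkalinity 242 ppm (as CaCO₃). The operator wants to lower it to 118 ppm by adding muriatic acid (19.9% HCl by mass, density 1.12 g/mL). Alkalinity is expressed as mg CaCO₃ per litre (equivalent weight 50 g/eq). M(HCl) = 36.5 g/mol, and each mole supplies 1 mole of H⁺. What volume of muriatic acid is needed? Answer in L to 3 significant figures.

203 L

Volume: 500 m³ = 500,000 L.
Alkalinity to neutralize: (242 − 118) = 124 mg/L as CaCO₃ × 500,000 L = 62,000 g as CaCO₃.
Equivalents of H⁺ required: 62,000 ÷ 50 g/eq = 1240 eq = 1240 mol HCl.
Mass of HCl: 1240 × 36.5 = 45,260 g.
Mass of 19.9% solution: 45,260 / 0.199 = 227,400 g.
Volume: 227,400 g ÷ 1.12 g/mL = 203,100 mL.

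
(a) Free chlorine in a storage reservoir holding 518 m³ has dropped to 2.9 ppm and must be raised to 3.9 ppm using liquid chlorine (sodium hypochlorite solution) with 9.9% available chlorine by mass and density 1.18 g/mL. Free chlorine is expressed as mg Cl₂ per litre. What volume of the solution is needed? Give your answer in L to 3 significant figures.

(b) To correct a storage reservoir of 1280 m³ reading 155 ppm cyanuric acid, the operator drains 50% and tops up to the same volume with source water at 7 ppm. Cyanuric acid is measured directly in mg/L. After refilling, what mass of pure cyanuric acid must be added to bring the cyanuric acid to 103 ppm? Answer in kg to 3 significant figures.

(a) Volume: 518 m³ = 518,000 L.
(a) Chlorine deficit: 3.9 − 2.9 = 1 ppm = 1 mg/L as Cl₂.
(a) Cl₂ equivalent needed: 1 mg/L × 518,000 L = 518,000 mg = 518 g.
(a) Product at 9.9% available chlorine: 518 / 0.099 = 5232 g.
(a) Volume at density 1.18 g/mL: 5232 g ÷ 1.18 g/mL = 4434 mL.

(b) Volume: 1280 m³ = 1,280,000 L.
(b) After draining 50% and refilling: 155 × 0.50 + 7 × 0.50 = 81 ppm.
(b) Deficit to target: 103 − 81 = 22 mg/L.
(b) Mass: 22 mg/L × 1,280,000 L = 28,160 g cyanuric acid.

(a) 4.43 L; (b) 28.2 kg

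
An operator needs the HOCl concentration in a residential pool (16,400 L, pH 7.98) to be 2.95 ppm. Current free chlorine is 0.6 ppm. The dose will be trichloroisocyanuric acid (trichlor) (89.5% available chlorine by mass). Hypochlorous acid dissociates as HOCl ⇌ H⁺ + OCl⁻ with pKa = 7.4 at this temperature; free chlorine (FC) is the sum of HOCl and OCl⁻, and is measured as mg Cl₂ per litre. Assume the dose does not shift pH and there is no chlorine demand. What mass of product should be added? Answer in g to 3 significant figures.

249 g

[OCl⁻]/[HOCl] = 10^(pH − pKa) = 10^(7.98 − 7.4) = 3.802; fraction as HOCl = 1/(1 + 3.802) = 0.2083.
Free chlorine required for 2.95 ppm HOCl: 2.95 / 0.2083 = 14.17 ppm.
FC to add: 14.17 − 0.6 = 13.57 mg/L as Cl₂.
Cl₂ equivalent: 13.57 mg/L × 16,400 L = 222.5 g.
Product at 89.5% available Cl: 222.5 / 0.895 = 248.6 g.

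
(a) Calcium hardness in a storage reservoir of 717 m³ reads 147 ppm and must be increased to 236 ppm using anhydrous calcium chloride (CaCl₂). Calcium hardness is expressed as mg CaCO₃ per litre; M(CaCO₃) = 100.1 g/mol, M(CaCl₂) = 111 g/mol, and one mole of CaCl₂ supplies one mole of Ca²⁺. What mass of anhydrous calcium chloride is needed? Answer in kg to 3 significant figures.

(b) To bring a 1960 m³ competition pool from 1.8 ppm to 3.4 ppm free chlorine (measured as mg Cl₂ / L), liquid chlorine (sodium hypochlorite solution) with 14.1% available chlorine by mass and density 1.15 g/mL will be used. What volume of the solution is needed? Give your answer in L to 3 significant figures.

(a) Volume: 717 m³ = 717,000 L.
(a) Hardness to add: (236 − 147) = 89 mg/L as CaCO₃ × 717,000 L = 63,810 g as CaCO₃.
(a) Moles of Ca²⁺ (1 mol Ca²⁺ ≡ 1 mol CaCO₃): 63,810 / 100.1 g/mol = 637.5 mol.
(a) Mass of CaCl₂: 637.5 × 111 = 70,760 g.

(b) Volume: 1960 m³ = 1,960,000 L.
(b) Chlorine deficit: 3.4 − 1.8 = 1.6 ppm = 1.6 mg/L as Cl₂.
(b) Cl₂ equivalent needed: 1.6 mg/L × 1,960,000 L = 3,136,000 mg = 3136 g.
(b) Product at 14.1% available chlorine: 3136 / 0.141 = 22,240 g.
(b) Volume at density 1.15 g/mL: 22,240 g ÷ 1.15 g/mL = 19,340 mL.

(a) 70.8 kg; (b) 19.3 L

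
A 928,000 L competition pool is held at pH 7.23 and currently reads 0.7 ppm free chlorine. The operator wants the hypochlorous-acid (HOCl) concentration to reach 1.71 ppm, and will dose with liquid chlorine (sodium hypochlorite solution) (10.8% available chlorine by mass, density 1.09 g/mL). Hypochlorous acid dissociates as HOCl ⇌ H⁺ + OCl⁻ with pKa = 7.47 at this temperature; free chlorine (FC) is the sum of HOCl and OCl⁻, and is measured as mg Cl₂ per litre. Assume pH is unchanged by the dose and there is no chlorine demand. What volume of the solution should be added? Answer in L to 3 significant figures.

[OCl⁻]/[HOCl] = 10^(pH − pKa) = 10^(7.23 − 7.47) = 0.5754; fraction as HOCl = 1/(1 + 0.5754) = 0.6347.
Free chlorine required for 1.71 ppm HOCl: 1.71 / 0.6347 = 2.694 ppm.
FC to add: 2.694 − 0.7 = 1.994 mg/L as Cl₂.
Cl₂ equivalent: 1.994 mg/L × 928,000 L = 1850 g.
Product at 10.8% available Cl: 1850 / 0.108 = 17,130 g.
Volume: 17,130 g ÷ 1.09 g/mL = 15,720 mL.

15.7 L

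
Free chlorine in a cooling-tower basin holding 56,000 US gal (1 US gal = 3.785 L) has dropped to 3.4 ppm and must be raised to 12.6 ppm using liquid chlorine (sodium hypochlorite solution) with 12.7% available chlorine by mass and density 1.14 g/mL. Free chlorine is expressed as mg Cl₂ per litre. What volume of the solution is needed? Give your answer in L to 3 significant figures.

13.5 L

Volume: 56,000 US gal × 3.785 L/gal = 211,960 L.
Chlorine deficit: 12.6 − 3.4 = 9.2 ppm = 9.2 mg/L as Cl₂.
Cl₂ equivalent needed: 9.2 mg/L × 211,960 L = 1,950,000 mg = 1950 g.
Product at 12.7% available chlorine: 1950 / 0.127 = 15,350 g.
Volume at density 1.14 g/mL: 15,350 g ÷ 1.14 g/mL = 13,470 mL.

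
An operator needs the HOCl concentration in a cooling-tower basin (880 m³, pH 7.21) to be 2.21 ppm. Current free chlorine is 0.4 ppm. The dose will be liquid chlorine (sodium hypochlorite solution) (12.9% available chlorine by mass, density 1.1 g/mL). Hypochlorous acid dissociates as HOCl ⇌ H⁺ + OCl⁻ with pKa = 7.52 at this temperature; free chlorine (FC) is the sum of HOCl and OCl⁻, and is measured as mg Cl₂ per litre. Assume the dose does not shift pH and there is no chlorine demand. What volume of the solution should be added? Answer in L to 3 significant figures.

Volume: 880 m³ = 880,000 L.
[OCl⁻]/[HOCl] = 10^(pH − pKa) = 10^(7.21 − 7.52) = 0.4898; fraction as HOCl = 1/(1 + 0.4898) = 0.6712.
Free chlorine required for 2.21 ppm HOCl: 2.21 / 0.6712 = 3.292 ppm.
FC to add: 3.292 − 0.4 = 2.892 mg/L as Cl₂.
Cl₂ equivalent: 2.892 mg/L × 880,000 L = 2545 g.
Product at 12.9% available Cl: 2545 / 0.129 = 19,730 g.
Volume: 19,730 g ÷ 1.1 g/mL = 17,940 mL.

17.9 L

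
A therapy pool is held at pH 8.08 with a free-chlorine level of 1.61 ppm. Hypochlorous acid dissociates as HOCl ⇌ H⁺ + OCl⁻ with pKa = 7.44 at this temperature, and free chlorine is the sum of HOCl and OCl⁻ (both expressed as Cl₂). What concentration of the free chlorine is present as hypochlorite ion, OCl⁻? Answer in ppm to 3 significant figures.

[OCl⁻]/[HOCl] = 10^(pH − pKa) = 10^(8.08 − 7.44) = 10^0.64 = 4.365.
Fraction as HOCl = 1 / (1 + 4.365) = 0.1864.
OCl⁻ = (1 − 0.1864) × 1.61 ppm = 1.31 ppm.

1.31 ppm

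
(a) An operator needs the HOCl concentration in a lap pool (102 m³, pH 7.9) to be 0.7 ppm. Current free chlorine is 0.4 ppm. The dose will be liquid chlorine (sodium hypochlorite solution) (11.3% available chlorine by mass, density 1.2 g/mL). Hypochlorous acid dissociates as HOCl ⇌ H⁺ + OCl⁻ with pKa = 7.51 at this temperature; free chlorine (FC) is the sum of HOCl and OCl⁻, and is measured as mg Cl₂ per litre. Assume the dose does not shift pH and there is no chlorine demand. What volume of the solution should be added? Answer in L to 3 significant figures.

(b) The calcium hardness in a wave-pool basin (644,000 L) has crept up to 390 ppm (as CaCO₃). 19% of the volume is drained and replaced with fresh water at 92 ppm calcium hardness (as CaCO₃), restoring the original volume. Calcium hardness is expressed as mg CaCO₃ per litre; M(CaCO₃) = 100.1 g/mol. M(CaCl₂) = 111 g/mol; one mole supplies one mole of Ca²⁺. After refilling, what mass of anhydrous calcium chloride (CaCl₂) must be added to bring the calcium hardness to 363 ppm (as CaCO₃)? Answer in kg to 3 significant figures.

(a) 1.52 L; (b) 21.2 kg

(a) Volume: 102 m³ = 102,000 L.
(a) [OCl⁻]/[HOCl] = 10^(pH − pKa) = 10^(7.9 − 7.51) = 2.455; fraction as HOCl = 1/(1 + 2.455) = 0.2895.
(a) Free chlorine required for 0.7 ppm HOCl: 0.7 / 0.2895 = 2.418 ppm.
(a) FC to add: 2.418 − 0.4 = 2.018 mg/L as Cl₂.
(a) Cl₂ equivalent: 2.018 mg/L × 102,000 L = 205.9 g.
(a) Product at 11.3% available Cl: 205.9 / 0.113 = 1822 g.
(a) Volume: 1822 g ÷ 1.2 g/mL = 1518 mL.

(b) After draining 19% and refilling: 390 × 0.81 + 92 × 0.19 = 333.38 ppm.
(b) Deficit to target: 363 − 333.38 = 29.62 mg/L.
(b) As CaCO₃: 29.62 mg/L × 644,000 L = 19,080 g; ÷ 100.1 = 190.6 mol Ca²⁺.
(b) Mass: 190.6 × 111 = 21,150 g.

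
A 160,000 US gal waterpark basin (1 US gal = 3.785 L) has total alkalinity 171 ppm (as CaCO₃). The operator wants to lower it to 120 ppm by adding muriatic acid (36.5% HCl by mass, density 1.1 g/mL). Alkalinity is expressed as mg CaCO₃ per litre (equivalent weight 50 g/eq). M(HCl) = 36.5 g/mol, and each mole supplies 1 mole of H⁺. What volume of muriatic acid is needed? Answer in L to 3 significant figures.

Volume: 160,000 US gal × 3.785 L/gal = 605,600 L.
Alkalinity to neutralize: (171 − 120) = 51 mg/L as CaCO₃ × 605,600 L = 30,890 g as CaCO₃.
Equivalents of H⁺ required: 30,890 ÷ 50 g/eq = 617.7 eq = 617.7 mol HCl.
Mass of HCl: 617.7 × 36.5 = 22,550 g.
Mass of 36.5% solution: 22,550 / 0.365 = 61,770 g.
Volume: 61,770 g ÷ 1.1 g/mL = 56,160 mL.

56.2 L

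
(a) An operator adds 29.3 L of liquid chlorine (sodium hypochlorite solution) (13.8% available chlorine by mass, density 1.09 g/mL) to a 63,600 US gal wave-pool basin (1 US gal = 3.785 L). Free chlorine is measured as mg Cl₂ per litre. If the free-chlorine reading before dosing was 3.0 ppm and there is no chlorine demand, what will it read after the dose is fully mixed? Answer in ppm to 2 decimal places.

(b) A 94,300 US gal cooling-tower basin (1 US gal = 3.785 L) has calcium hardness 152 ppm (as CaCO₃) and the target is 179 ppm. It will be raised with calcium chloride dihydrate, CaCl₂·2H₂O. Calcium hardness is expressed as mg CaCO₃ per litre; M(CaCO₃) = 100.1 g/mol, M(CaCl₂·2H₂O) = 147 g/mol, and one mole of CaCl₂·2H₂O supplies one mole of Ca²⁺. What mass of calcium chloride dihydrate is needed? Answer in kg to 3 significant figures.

(a) Volume: 63,600 US gal × 3.785 L/gal = 240,726 L.
(a) Mass of solution: 29.3 L × 1000 mL/L × 1.09 g/mL = 31,940 g.
(a) Available chlorine delivered: 31,940 g × 0.138 = 4407 g as Cl₂.
(a) Concentration rise: 4407 g / 240,726 L = 18.31 mg/L = 18.31 ppm.
(a) Final FC: 3.0 + 18.31 = 21.31 ppm.

(b) Volume: 94,300 US gal × 3.785 L/gal = 356,926 L.
(b) Hardness to add: (179 − 152) = 27 mg/L as CaCO₃ × 356,926 L = 9637 g as CaCO₃.
(b) Moles of Ca²⁺ (1 mol Ca²⁺ ≡ 1 mol CaCO₃): 9637 / 100.1 g/mol = 96.27 mol.
(b) Mass of CaCl₂·2H₂O: 96.27 × 147 = 14,150 g.

(a) 21.31 ppm; (b) 14.2 kg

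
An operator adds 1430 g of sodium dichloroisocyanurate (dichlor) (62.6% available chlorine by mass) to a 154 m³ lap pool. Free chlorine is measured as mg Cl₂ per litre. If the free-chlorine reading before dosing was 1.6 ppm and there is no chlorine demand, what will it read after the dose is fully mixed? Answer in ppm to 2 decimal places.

Volume: 154 m³ = 154,000 L.
Available chlorine delivered: 1430 g × 0.626 = 895.2 g as Cl₂.
Concentration rise: 895.2 g / 154,000 L = 5.813 mg/L = 5.81 ppm.
Final FC: 1.6 + 5.81 = 7.41 ppm.

7.41 ppm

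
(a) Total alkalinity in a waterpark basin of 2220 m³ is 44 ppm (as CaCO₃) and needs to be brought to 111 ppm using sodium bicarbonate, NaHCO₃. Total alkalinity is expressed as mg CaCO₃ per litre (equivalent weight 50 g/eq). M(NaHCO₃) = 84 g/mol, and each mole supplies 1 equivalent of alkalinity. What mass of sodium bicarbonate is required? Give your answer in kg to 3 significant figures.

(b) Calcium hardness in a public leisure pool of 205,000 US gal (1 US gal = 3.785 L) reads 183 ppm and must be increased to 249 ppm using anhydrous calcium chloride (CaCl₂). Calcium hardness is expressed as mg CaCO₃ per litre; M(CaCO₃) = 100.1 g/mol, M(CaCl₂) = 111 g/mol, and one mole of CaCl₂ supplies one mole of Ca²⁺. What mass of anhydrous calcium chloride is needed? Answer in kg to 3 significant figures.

(a) 250 kg; (b) 56.8 kg

(a) Volume: 2220 m³ = 2,220,000 L.
(a) Alkalinity to add: (111 − 44) = 67 mg/L as CaCO₃ × 2,220,000 L = 148,700 g as CaCO₃.
(a) Equivalents: 148,700 g ÷ 50 g/eq = 2975 eq.
(a) NaHCO₃ supplies 1 eq per mole → 2975 mol.
(a) Mass: 2975 mol × 84 g/mol = 249,900 g.

(b) Volume: 205,000 US gal × 3.785 L/gal = 775,925 L.
(b) Hardness to add: (249 − 183) = 66 mg/L as CaCO₃ × 775,925 L = 51,210 g as CaCO₃.
(b) Moles of Ca²⁺ (1 mol Ca²⁺ ≡ 1 mol CaCO₃): 51,210 / 100.1 g/mol = 511.6 mol.
(b) Mass of CaCl₂: 511.6 × 111 = 56,790 g.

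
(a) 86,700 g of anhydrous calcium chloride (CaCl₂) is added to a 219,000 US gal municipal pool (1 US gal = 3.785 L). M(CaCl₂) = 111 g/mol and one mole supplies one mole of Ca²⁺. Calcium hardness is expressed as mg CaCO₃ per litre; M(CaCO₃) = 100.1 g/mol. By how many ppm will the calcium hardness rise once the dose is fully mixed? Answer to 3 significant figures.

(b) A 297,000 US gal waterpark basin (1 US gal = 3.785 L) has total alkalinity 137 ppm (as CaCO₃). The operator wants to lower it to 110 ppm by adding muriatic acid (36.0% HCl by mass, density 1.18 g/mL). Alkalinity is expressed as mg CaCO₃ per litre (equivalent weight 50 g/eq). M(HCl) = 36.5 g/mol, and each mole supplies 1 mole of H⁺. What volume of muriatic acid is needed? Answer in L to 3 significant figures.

(a) 94.3 ppm; (b) 52.2 L

(a) Volume: 219,000 US gal × 3.785 L/gal = 828,915 L.
(a) Moles of Ca²⁺: 86,700 g ÷ 111 g/mol = 781.1 mol.
(a) As CaCO₃: 781.1 mol × 100.1 g/mol = 78,190 g.
(a) Rise: 78,190 g / 828,915 L × 1000 = 94.32 mg/L.

(b) Volume: 297,000 US gal × 3.785 L/gal = 1,124,145 L.
(b) Alkalinity to neutralize: (137 − 110) = 27 mg/L as CaCO₃ × 1,124,145 L = 30,350 g as CaCO₃.
(b) Equivalents of H⁺ required: 30,350 ÷ 50 g/eq = 607 eq = 607 mol HCl.
(b) Mass of HCl: 607 × 36.5 = 22,160 g.
(b) Mass of 36.0% solution: 22,160 / 0.36 = 61,550 g.
(b) Volume: 61,550 g ÷ 1.18 g/mL = 52,160 mL.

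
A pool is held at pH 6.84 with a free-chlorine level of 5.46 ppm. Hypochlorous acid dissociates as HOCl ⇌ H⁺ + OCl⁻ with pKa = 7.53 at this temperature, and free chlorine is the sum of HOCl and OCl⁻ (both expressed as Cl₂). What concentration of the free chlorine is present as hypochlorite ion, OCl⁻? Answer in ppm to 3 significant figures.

0.926 ppm

[OCl⁻]/[HOCl] = 10^(pH − pKa) = 10^(6.84 − 7.53) = 10^-0.69 = 0.2042.
Fraction as HOCl = 1 / (1 + 0.2042) = 0.8304.
OCl⁻ = (1 − 0.8304) × 5.46 ppm = 0.9258 ppm.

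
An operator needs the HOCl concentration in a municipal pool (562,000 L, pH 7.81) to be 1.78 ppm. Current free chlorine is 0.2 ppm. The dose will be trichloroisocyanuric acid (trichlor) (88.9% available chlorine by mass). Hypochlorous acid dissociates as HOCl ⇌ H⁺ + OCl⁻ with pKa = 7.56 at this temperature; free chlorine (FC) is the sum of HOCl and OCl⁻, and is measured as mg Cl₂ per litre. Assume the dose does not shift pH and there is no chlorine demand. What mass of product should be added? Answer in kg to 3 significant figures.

[OCl⁻]/[HOCl] = 10^(pH − pKa) = 10^(7.81 − 7.56) = 1.778; fraction as HOCl = 1/(1 + 1.778) = 0.3599.
Free chlorine required for 1.78 ppm HOCl: 1.78 / 0.3599 = 4.945 ppm.
FC to add: 4.945 − 0.2 = 4.745 mg/L as Cl₂.
Cl₂ equivalent: 4.745 mg/L × 562,000 L = 2667 g.
Product at 88.9% available Cl: 2667 / 0.889 = 3000 g.

3.00 kg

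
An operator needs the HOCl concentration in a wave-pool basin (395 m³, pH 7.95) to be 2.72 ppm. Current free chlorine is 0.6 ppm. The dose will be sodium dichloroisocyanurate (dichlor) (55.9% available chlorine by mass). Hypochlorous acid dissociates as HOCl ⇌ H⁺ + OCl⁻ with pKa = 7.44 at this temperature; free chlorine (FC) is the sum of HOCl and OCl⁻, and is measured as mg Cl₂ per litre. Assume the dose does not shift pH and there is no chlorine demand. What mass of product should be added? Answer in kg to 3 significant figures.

7.72 kg

Volume: 395 m³ = 395,000 L.
[OCl⁻]/[HOCl] = 10^(pH − pKa) = 10^(7.95 − 7.44) = 3.236; fraction as HOCl = 1/(1 + 3.236) = 0.2361.
Free chlorine required for 2.72 ppm HOCl: 2.72 / 0.2361 = 11.52 ppm.
FC to add: 11.52 − 0.6 = 10.92 mg/L as Cl₂.
Cl₂ equivalent: 10.92 mg/L × 395,000 L = 4314 g.
Product at 55.9% available Cl: 4314 / 0.559 = 7718 g.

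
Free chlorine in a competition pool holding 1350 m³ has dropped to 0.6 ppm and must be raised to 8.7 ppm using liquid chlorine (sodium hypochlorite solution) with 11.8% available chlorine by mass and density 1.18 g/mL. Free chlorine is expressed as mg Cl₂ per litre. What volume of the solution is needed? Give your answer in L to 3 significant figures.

Volume: 1350 m³ = 1,350,000 L.
Chlorine deficit: 8.7 − 0.6 = 8.1 ppm = 8.1 mg/L as Cl₂.
Cl₂ equivalent needed: 8.1 mg/L × 1,350,000 L = 10,940,000 mg = 10,940 g.
Product at 11.8% available chlorine: 10,940 / 0.118 = 92,670 g.
Volume at density 1.18 g/mL: 92,670 g ÷ 1.18 g/mL = 78,530 mL.

78.5 L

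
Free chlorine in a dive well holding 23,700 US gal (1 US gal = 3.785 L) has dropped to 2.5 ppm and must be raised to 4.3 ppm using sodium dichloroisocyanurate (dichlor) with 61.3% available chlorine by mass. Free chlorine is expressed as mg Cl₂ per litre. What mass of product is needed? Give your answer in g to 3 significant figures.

263 g

Volume: 23,700 US gal × 3.785 L/gal = 89,704 L.
Chlorine deficit: 4.3 − 2.5 = 1.8 ppm = 1.8 mg/L as Cl₂.
Cl₂ equivalent needed: 1.8 mg/L × 89,704 L = 161,500 mg = 161.5 g.
Product at 61.3% available chlorine: 161.5 / 0.613 = 263.4 g.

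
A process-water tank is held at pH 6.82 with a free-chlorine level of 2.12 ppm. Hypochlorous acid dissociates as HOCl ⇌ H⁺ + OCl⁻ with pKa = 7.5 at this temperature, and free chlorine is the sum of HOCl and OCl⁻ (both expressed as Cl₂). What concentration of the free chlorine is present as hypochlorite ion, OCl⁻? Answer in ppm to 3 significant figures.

[OCl⁻]/[HOCl] = 10^(pH − pKa) = 10^(6.82 − 7.5) = 10^-0.68 = 0.2089.
Fraction as HOCl = 1 / (1 + 0.2089) = 0.8272.
OCl⁻ = (1 − 0.8272) × 2.12 ppm = 0.3664 ppm.

0.366 ppm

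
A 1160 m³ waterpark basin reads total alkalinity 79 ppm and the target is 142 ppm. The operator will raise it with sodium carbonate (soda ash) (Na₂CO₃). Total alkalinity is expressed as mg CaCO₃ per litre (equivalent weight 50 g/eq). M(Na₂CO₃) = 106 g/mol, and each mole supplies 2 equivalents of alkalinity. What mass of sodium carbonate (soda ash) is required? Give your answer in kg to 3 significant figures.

Volume: 1160 m³ = 1,160,000 L.
Alkalinity to add: (142 − 79) = 63 mg/L as CaCO₃ × 1,160,000 L = 73,080 g as CaCO₃.
Equivalents: 73,080 g ÷ 50 g/eq = 1462 eq.
Each mole of Na₂CO₃ supplies 2 eq, so 1462 / 2 = 730.8 mol.
Mass: 730.8 mol × 106 g/mol = 77,460 g.

77.5 kg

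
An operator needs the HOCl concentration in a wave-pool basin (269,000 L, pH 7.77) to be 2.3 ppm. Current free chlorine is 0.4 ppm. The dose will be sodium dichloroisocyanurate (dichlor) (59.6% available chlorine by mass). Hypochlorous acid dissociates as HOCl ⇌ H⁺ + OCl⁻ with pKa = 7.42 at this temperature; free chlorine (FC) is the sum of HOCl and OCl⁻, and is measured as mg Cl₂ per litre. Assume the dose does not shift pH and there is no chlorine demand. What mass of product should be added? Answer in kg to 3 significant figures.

[OCl⁻]/[HOCl] = 10^(pH − pKa) = 10^(7.77 − 7.42) = 2.239; fraction as HOCl = 1/(1 + 2.239) = 0.3088.
Free chlorine required for 2.3 ppm HOCl: 2.3 / 0.3088 = 7.449 ppm.
FC to add: 7.449 − 0.4 = 7.049 mg/L as Cl₂.
Cl₂ equivalent: 7.049 mg/L × 269,000 L = 1896 g.
Product at 59.6% available Cl: 1896 / 0.596 = 3182 g.

3.18 kg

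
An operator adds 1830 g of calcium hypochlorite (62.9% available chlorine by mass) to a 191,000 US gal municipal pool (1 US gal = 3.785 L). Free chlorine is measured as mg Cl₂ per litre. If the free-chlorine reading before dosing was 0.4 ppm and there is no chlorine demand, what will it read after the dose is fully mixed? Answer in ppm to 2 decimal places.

Volume: 191,000 US gal × 3.785 L/gal = 722,935 L.
Available chlorine delivered: 1830 g × 0.629 = 1151 g as Cl₂.
Concentration rise: 1151 g / 722,935 L = 1.592 mg/L = 1.59 ppm.
Final FC: 0.4 + 1.59 = 1.99 ppm.

1.99 ppm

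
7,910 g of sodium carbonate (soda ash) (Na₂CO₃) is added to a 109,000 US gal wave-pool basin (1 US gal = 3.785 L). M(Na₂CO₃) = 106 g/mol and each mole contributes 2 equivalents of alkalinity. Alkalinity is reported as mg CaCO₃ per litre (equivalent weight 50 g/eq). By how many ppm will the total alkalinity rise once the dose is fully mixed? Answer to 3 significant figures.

18.1 ppm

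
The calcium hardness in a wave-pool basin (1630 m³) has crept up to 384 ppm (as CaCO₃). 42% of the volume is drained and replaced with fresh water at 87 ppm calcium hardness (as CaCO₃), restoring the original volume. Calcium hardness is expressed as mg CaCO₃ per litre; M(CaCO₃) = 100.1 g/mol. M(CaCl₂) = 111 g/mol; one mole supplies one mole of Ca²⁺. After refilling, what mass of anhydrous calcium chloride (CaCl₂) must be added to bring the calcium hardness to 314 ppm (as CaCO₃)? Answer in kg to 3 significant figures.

98.9 kg

Volume: 1630 m³ = 1,630,000 L.
After draining 42% and refilling: 384 × 0.58 + 87 × 0.42 = 259.26 ppm.
Deficit to target: 314 − 259.26 = 54.74 mg/L.
As CaCO₃: 54.74 mg/L × 1,630,000 L = 89,230 g; ÷ 100.1 = 891.4 mol Ca²⁺.
Mass: 891.4 × 111 = 98,940 g.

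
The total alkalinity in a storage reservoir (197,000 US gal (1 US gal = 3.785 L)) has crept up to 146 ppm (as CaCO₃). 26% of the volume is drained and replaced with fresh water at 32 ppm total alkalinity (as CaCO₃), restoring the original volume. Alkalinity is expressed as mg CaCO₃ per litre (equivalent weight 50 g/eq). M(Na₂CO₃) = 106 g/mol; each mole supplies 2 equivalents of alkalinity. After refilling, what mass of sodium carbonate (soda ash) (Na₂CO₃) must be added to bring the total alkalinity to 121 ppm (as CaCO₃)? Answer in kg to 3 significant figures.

Volume: 197,000 US gal × 3.785 L/gal = 745,645 L.
After draining 26% and refilling: 146 × 0.74 + 32 × 0.26 = 116.36 ppm.
Deficit to target: 121 − 116.36 = 4.64 mg/L.
As CaCO₃: 4.64 mg/L × 745,645 L = 3460 g; ÷ 50 g/eq ÷ 2 = 34.6 mol Na₂CO₃.
Mass: 34.6 × 106 = 3667 g.

3.67 kg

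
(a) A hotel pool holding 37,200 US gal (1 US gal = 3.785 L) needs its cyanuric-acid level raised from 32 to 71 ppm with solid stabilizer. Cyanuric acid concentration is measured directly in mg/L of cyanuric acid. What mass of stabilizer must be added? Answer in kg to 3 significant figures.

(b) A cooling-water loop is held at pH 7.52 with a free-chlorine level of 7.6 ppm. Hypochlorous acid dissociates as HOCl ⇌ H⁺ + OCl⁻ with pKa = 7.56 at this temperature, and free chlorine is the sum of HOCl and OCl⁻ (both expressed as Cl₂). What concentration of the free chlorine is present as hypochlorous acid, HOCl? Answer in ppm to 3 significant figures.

(a) 5.49 kg; (b) 3.97 ppm

(a) Volume: 37,200 US gal × 3.785 L/gal = 140,802 L.
(a) CYA to add: (71 − 32) = 39 mg/L × 140,802 L = 5491 g cyanuric acid.

(b) [OCl⁻]/[HOCl] = 10^(pH − pKa) = 10^(7.52 − 7.56) = 10^-0.04 = 0.912.
(b) Fraction as HOCl = 1 / (1 + 0.912) = 0.523.
(b) HOCl = 0.523 × 7.6 ppm = 3.975 ppm.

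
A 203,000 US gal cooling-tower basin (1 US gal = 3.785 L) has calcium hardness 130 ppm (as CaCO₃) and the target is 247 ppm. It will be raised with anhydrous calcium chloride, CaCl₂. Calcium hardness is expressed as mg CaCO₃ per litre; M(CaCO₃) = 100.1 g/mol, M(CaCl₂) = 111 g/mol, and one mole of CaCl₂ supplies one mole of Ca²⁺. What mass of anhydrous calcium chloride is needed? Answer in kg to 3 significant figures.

99.7 kg

Volume: 203,000 US gal × 3.785 L/gal = 768,355 L.
Hardness to add: (247 − 130) = 117 mg/L as CaCO₃ × 768,355 L = 89,900 g as CaCO₃.
Moles of Ca²⁺ (1 mol Ca²⁺ ≡ 1 mol CaCO₃): 89,900 / 100.1 g/mol = 898.1 mol.
Mass of CaCl₂: 898.1 × 111 = 99,690 g.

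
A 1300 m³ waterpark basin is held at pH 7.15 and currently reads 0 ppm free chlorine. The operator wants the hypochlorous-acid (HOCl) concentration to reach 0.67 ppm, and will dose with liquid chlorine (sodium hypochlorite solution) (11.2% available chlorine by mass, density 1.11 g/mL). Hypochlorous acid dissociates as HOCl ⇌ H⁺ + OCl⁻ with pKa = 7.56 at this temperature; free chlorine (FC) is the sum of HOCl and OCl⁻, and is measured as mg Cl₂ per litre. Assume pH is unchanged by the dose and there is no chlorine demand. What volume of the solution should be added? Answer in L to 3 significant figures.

9.73 L

Volume: 1300 m³ = 1,300,000 L.
[OCl⁻]/[HOCl] = 10^(pH − pKa) = 10^(7.15 − 7.56) = 0.389; fraction as HOCl = 1/(1 + 0.389) = 0.7199.
Free chlorine required for 0.67 ppm HOCl: 0.67 / 0.7199 = 0.9307 ppm.
FC to add: 0.9307 − 0 = 0.9307 mg/L as Cl₂.
Cl₂ equivalent: 0.9307 mg/L × 1,300,000 L = 1210 g.
Product at 11.2% available Cl: 1210 / 0.112 = 10,800 g.
Volume: 10,800 g ÷ 1.11 g/mL = 9732 mL.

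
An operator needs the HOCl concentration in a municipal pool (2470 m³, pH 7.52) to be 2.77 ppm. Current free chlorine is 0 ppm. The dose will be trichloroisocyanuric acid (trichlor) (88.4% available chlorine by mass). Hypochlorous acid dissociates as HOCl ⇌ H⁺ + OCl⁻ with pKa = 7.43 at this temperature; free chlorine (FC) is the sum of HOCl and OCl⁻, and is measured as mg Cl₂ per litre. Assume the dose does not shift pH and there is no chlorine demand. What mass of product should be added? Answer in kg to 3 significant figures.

Volume: 2470 m³ = 2,470,000 L.
[OCl⁻]/[HOCl] = 10^(pH − pKa) = 10^(7.52 − 7.43) = 1.23; fraction as HOCl = 1/(1 + 1.23) = 0.4484.
Free chlorine required for 2.77 ppm HOCl: 2.77 / 0.4484 = 6.178 ppm.
FC to add: 6.178 − 0 = 6.178 mg/L as Cl₂.
Cl₂ equivalent: 6.178 mg/L × 2,470,000 L = 15,260 g.
Product at 88.4% available Cl: 15,260 / 0.884 = 17,260 g.

17.3 kg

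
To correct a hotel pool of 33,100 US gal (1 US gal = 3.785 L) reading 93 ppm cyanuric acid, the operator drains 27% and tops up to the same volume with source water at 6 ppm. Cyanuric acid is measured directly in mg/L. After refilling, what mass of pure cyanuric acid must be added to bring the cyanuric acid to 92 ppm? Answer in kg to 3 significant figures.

Volume: 33,100 US gal × 3.785 L/gal = 125,284 L.
After draining 27% and refilling: 93 × 0.73 + 6 × 0.27 = 69.51 ppm.
Deficit to target: 92 − 69.51 = 22.49 mg/L.
Mass: 22.49 mg/L × 125,284 L = 2818 g cyanuric acid.

2.82 kg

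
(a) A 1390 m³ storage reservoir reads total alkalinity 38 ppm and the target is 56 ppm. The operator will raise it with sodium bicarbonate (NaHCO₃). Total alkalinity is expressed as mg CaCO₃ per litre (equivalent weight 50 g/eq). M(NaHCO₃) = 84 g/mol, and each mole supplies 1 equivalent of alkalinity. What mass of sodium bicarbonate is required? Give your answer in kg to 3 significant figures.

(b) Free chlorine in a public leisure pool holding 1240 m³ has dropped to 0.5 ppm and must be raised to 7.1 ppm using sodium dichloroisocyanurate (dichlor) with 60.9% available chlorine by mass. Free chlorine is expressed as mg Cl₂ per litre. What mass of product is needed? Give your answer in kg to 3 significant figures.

(a) Volume: 1390 m³ = 1,390,000 L.
(a) Alkalinity to add: (56 − 38) = 18 mg/L as CaCO₃ × 1,390,000 L = 25,020 g as CaCO₃.
(a) Equivalents: 25,020 g ÷ 50 g/eq = 500.4 eq.
(a) NaHCO₃ supplies 1 eq per mole → 500.4 mol.
(a) Mass: 500.4 mol × 84 g/mol = 42,030 g.

(b) Volume: 1240 m³ = 1,240,000 L.
(b) Chlorine deficit: 7.1 − 0.5 = 6.6 ppm = 6.6 mg/L as Cl₂.
(b) Cl₂ equivalent needed: 6.6 mg/L × 1,240,000 L = 8,184,000 mg = 8184 g.
(b) Product at 60.9% available chlorine: 8184 / 0.609 = 13,440 g.

(a) 42.0 kg; (b) 13.4 kg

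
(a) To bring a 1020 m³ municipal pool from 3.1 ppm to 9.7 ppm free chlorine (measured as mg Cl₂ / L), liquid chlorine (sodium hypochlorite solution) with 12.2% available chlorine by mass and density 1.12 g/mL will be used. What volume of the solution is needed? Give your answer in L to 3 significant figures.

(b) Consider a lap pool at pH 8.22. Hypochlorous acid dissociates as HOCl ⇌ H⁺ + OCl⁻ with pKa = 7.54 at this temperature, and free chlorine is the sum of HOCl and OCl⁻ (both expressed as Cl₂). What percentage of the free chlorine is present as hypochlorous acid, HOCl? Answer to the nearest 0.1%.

(a) Volume: 1020 m³ = 1,020,000 L.
(a) Chlorine deficit: 9.7 − 3.1 = 6.6 ppm = 6.6 mg/L as Cl₂.
(a) Cl₂ equivalent needed: 6.6 mg/L × 1,020,000 L = 6,732,000 mg = 6732 g.
(a) Product at 12.2% available chlorine: 6732 / 0.122 = 55,180 g.
(a) Volume at density 1.12 g/mL: 55,180 g ÷ 1.12 g/mL = 49,270 mL.

(b) [OCl⁻]/[HOCl] = 10^(pH − pKa) = 10^(8.22 − 7.54) = 10^0.68 = 4.786.
(b) Fraction as HOCl = 1 / (1 + 4.786) = 0.1728.

(a) 49.3 L; (b) 17.3%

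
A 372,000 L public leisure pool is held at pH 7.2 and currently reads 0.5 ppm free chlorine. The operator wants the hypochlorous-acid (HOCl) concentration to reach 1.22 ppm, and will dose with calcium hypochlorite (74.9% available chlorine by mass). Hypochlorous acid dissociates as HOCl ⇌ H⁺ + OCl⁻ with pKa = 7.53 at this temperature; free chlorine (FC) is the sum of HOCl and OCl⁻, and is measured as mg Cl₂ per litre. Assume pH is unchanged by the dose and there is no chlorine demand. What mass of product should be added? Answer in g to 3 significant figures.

641 g

[OCl⁻]/[HOCl] = 10^(pH − pKa) = 10^(7.2 − 7.53) = 0.4677; fraction as HOCl = 1/(1 + 0.4677) = 0.6813.
Free chlorine required for 1.22 ppm HOCl: 1.22 / 0.6813 = 1.791 ppm.
FC to add: 1.791 − 0.5 = 1.291 mg/L as Cl₂.
Cl₂ equivalent: 1.291 mg/L × 372,000 L = 480.1 g.
Product at 74.9% available Cl: 480.1 / 0.749 = 641 g.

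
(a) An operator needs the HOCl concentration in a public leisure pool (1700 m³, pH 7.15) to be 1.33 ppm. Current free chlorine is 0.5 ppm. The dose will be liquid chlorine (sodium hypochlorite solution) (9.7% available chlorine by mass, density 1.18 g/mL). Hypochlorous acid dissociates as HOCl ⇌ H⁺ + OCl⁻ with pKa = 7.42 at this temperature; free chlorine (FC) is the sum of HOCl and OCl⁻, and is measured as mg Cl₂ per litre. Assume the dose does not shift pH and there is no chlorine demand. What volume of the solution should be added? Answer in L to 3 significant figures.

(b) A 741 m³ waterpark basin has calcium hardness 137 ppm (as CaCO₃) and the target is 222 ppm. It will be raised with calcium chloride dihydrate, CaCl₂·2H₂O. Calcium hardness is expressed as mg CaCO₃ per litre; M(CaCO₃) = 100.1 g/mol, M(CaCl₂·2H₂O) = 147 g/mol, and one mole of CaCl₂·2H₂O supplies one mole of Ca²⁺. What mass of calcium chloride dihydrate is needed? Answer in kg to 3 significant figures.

(a) 22.9 L; (b) 92.5 kg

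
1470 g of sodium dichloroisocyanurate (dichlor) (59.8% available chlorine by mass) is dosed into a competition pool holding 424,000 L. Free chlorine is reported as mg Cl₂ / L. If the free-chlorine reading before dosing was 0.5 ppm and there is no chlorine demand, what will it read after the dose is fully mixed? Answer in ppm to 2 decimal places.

2.57 ppm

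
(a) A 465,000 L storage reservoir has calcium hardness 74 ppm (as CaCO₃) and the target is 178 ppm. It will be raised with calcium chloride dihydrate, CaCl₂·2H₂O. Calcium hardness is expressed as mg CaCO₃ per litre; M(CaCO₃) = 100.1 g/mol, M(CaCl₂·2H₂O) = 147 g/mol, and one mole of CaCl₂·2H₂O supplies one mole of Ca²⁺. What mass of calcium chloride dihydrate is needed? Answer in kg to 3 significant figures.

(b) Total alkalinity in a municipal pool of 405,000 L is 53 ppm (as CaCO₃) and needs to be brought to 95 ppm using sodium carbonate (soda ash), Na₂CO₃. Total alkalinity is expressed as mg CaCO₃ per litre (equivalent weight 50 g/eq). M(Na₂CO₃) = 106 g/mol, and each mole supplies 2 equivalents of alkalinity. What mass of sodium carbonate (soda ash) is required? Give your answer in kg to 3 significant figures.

(a) 71.0 kg; (b) 18.0 kg

(a) Hardness to add: (178 − 74) = 104 mg/L as CaCO₃ × 465,000 L = 48,360 g as CaCO₃.
(a) Moles of Ca²⁺ (1 mol Ca²⁺ ≡ 1 mol CaCO₃): 48,360 / 100.1 g/mol = 483.1 mol.
(a) Mass of CaCl₂·2H₂O: 483.1 × 147 = 71,020 g.

(b) Alkalinity to add: (95 − 53) = 42 mg/L as CaCO₃ × 405,000 L = 17,010 g as CaCO₃.
(b) Equivalents: 17,010 g ÷ 50 g/eq = 340.2 eq.
(b) Each mole of Na₂CO₃ supplies 2 eq, so 340.2 / 2 = 170.1 mol.
(b) Mass: 170.1 mol × 106 g/mol = 18,030 g.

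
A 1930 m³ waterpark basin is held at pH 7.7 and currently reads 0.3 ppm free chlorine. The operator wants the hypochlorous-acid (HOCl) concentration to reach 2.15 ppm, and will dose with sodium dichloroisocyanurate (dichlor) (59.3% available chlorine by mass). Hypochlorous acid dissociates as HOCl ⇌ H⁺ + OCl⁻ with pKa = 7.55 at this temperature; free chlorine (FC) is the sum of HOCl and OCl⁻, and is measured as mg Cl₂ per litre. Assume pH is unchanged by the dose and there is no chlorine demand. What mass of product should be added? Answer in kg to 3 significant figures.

15.9 kg

Volume: 1930 m³ = 1,930,000 L.
[OCl⁻]/[HOCl] = 10^(pH − pKa) = 10^(7.7 − 7.55) = 1.413; fraction as HOCl = 1/(1 + 1.413) = 0.4145.
Free chlorine required for 2.15 ppm HOCl: 2.15 / 0.4145 = 5.187 ppm.
FC to add: 5.187 − 0.3 = 4.887 mg/L as Cl₂.
Cl₂ equivalent: 4.887 mg/L × 1,930,000 L = 9432 g.
Product at 59.3% available Cl: 9432 / 0.593 = 15,910 g.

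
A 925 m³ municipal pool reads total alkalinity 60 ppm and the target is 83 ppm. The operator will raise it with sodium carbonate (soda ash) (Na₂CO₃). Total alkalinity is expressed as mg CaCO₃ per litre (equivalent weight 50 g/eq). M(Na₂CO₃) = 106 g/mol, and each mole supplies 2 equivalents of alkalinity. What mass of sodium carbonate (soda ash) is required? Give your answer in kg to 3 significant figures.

22.6 kg

Volume: 925 m³ = 925,000 L.
Alkalinity to add: (83 − 60) = 23 mg/L as CaCO₃ × 925,000 L = 21,280 g as CaCO₃.
Equivalents: 21,280 g ÷ 50 g/eq = 425.5 eq.
Each mole of Na₂CO₃ supplies 2 eq, so 425.5 / 2 = 212.8 mol.
Mass: 212.8 mol × 106 g/mol = 22,550 g.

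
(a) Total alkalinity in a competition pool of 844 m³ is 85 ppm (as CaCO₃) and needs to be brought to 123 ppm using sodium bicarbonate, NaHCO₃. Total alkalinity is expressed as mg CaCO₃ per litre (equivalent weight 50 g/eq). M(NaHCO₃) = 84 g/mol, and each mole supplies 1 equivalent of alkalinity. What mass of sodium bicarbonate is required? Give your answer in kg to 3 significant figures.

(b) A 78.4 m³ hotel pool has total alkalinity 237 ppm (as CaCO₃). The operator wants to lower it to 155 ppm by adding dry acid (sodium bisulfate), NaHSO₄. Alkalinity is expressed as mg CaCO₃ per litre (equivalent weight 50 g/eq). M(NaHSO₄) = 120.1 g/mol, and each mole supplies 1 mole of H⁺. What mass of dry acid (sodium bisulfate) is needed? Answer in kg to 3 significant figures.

(a) Volume: 844 m³ = 844,000 L.
(a) Alkalinity to add: (123 − 85) = 38 mg/L as CaCO₃ × 844,000 L = 32,070 g as CaCO₃.
(a) Equivalents: 32,070 g ÷ 50 g/eq = 641.4 eq.
(a) NaHCO₃ supplies 1 eq per mole → 641.4 mol.
(a) Mass: 641.4 mol × 84 g/mol = 53,880 g.

(b) Volume: 78.4 m³ = 78,400 L.
(b) Alkalinity to neutralize: (237 − 155) = 82 mg/L as CaCO₃ × 78,400 L = 6429 g as CaCO₃.
(b) Equivalents of H⁺ required: 6429 ÷ 50 g/eq = 128.6 eq = 128.6 mol NaHSO₄.
(b) Mass of NaHSO₄: 128.6 × 120.1 = 15,440 g.

(a) 53.9 kg; (b) 15.4 kg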